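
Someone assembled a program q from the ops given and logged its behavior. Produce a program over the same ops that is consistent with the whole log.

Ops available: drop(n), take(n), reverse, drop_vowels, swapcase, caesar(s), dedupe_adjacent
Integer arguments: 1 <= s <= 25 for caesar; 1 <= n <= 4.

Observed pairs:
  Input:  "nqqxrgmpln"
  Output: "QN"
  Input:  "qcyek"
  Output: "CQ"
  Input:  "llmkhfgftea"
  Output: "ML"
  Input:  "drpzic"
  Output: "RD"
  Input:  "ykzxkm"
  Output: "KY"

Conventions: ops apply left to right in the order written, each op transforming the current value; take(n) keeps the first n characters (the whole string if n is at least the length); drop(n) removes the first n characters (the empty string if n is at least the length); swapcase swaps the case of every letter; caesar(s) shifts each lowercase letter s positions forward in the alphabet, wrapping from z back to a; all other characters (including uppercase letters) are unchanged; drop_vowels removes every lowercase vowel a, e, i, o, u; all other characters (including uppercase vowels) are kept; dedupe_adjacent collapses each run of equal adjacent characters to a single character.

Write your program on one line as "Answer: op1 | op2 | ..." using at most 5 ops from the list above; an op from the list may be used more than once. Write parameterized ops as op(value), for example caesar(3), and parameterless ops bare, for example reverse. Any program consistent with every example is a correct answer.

swapcase | take(3) | dedupe_adjacent | take(2) | reverse

Check, running the answer program on each example:
  "nqqxrgmpln" -> "NQQXRGMPLN" -> "NQQ" -> "NQ" -> "NQ" -> "QN"
  "qcyek" -> "QCYEK" -> "QCY" -> "QCY" -> "QC" -> "CQ"
  "llmkhfgftea" -> "LLMKHFGFTEA" -> "LLM" -> "LM" -> "LM" -> "ML"
  "drpzic" -> "DRPZIC" -> "DRP" -> "DRP" -> "DR" -> "RD"
  "ykzxkm" -> "YKZXKM" -> "YKZ" -> "YKZ" -> "YK" -> "KY"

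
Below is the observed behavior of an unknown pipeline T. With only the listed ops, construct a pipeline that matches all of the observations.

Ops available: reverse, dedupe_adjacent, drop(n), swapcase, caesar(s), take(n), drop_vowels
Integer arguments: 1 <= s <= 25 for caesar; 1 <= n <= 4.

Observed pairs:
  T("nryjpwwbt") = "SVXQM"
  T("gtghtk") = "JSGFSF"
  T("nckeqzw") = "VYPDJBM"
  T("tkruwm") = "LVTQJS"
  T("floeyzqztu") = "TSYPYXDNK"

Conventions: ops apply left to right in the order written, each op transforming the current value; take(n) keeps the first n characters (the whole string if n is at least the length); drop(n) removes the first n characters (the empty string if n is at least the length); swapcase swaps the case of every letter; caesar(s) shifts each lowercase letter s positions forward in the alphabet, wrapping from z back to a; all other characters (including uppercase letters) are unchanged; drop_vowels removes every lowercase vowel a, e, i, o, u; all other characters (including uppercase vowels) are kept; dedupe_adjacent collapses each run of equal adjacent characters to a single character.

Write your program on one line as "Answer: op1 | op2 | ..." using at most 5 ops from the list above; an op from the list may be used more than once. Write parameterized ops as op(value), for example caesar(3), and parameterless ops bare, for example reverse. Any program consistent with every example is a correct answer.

caesar(25) | dedupe_adjacent | drop_vowels | swapcase | reverse

Check, running the answer program on each example:
  "nryjpwwbt" -> "mqxiovvas" -> "mqxiovas" -> "mqxvs" -> "MQXVS" -> "SVXQM"
  "gtghtk" -> "fsfgsj" -> "fsfgsj" -> "fsfgsj" -> "FSFGSJ" -> "JSGFSF"
  "nckeqzw" -> "mbjdpyv" -> "mbjdpyv" -> "mbjdpyv" -> "MBJDPYV" -> "VYPDJBM"
  "tkruwm" -> "sjqtvl" -> "sjqtvl" -> "sjqtvl" -> "SJQTVL" -> "LVTQJS"
  "floeyzqztu" -> "ekndxypyst" -> "ekndxypyst" -> "kndxypyst" -> "KNDXYPYST" -> "TSYPYXDNK"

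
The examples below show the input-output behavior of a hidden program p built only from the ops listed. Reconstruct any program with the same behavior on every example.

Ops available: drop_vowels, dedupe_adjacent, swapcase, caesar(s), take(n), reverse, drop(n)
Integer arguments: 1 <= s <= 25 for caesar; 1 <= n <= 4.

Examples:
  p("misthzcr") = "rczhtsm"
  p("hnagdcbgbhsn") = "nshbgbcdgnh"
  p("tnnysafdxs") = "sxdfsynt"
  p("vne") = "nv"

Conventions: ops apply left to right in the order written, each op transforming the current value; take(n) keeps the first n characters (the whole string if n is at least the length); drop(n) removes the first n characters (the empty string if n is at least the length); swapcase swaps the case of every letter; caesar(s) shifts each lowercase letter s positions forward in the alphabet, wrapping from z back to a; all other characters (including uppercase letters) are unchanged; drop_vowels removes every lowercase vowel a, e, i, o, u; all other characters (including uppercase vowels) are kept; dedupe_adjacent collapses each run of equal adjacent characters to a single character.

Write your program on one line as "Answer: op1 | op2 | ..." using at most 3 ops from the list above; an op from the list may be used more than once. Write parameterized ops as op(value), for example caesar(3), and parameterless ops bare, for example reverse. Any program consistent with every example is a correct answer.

dedupe_adjacent | drop_vowels | reverse

Check, running the answer program on each example:
  "misthzcr" -> "misthzcr" -> "msthzcr" -> "rczhtsm"
  "hnagdcbgbhsn" -> "hnagdcbgbhsn" -> "hngdcbgbhsn" -> "nshbgbcdgnh"
  "tnnysafdxs" -> "tnysafdxs" -> "tnysfdxs" -> "sxdfsynt"
  "vne" -> "vne" -> "vn" -> "nv"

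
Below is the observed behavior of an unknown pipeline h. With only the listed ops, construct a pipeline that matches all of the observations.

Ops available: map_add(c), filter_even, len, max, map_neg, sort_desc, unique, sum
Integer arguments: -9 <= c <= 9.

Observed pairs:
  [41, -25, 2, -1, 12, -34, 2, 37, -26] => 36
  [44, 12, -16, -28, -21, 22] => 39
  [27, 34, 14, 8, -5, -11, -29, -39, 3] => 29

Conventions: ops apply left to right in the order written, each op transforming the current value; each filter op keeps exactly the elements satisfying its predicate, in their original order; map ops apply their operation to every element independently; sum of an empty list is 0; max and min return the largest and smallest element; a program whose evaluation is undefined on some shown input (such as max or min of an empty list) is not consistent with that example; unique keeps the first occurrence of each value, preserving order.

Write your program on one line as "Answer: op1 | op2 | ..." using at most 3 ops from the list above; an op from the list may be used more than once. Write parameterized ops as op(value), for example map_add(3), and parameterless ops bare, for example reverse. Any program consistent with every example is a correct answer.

sort_desc | map_add(-5) | max

Check, running the answer program on each example:
  [41, -25, 2, -1, 12, -34, 2, 37, -26] -> [41, 37, 12, 2, 2, -1, -25, -26, -34] -> [36, 32, 7, -3, -3, -6, -30, -31, -39] -> 36
  [44, 12, -16, -28, -21, 22] -> [44, 22, 12, -16, -21, -28] -> [39, 17, 7, -21, -26, -33] -> 39
  [27, 34, 14, 8, -5, -11, -29, -39, 3] -> [34, 27, 14, 8, 3, -5, -11, -29, -39] -> [29, 22, 9, 3, -2, -10, -16, -34, -44] -> 29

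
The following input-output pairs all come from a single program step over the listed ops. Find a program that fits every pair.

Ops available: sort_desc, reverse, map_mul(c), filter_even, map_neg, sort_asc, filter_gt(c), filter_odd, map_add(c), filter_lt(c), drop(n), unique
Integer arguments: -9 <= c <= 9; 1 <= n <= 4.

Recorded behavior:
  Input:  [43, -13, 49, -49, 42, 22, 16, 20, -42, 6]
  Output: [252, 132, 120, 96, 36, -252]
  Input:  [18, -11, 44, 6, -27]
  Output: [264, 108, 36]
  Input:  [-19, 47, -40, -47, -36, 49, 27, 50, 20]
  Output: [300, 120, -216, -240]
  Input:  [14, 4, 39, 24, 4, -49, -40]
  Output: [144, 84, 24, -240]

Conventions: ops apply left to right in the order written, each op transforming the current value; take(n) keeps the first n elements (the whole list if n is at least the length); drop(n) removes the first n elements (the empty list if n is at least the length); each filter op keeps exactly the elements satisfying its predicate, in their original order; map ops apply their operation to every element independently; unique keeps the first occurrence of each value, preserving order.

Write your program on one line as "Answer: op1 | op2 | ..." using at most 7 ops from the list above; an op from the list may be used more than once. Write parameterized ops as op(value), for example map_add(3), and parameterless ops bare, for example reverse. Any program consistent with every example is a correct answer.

sort_desc | filter_even | unique | sort_asc | map_mul(6) | reverse

Check, running the answer program on each example:
  [43, -13, 49, -49, 42, 22, 16, 20, -42, 6] -> [49, 43, 42, 22, 20, 16, 6, -13, -42, -49] -> [42, 22, 20, 16, 6, -42] -> [42, 22, 20, 16, 6, -42] -> [-42, 6, 16, 20, 22, 42] -> [-252, 36, 96, 120, 132, 252] -> [252, 132, 120, 96, 36, -252]
  [18, -11, 44, 6, -27] -> [44, 18, 6, -11, -27] -> [44, 18, 6] -> [44, 18, 6] -> [6, 18, 44] -> [36, 108, 264] -> [264, 108, 36]
  [-19, 47, -40, -47, -36, 49, 27, 50, 20] -> [50, 49, 47, 27, 20, -19, -36, -40, -47] -> [50, 20, -36, -40] -> [50, 20, -36, -40] -> [-40, -36, 20, 50] -> [-240, -216, 120, 300] -> [300, 120, -216, -240]
  [14, 4, 39, 24, 4, -49, -40] -> [39, 24, 14, 4, 4, -40, -49] -> [24, 14, 4, 4, -40] -> [24, 14, 4, -40] -> [-40, 4, 14, 24] -> [-240, 24, 84, 144] -> [144, 84, 24, -240]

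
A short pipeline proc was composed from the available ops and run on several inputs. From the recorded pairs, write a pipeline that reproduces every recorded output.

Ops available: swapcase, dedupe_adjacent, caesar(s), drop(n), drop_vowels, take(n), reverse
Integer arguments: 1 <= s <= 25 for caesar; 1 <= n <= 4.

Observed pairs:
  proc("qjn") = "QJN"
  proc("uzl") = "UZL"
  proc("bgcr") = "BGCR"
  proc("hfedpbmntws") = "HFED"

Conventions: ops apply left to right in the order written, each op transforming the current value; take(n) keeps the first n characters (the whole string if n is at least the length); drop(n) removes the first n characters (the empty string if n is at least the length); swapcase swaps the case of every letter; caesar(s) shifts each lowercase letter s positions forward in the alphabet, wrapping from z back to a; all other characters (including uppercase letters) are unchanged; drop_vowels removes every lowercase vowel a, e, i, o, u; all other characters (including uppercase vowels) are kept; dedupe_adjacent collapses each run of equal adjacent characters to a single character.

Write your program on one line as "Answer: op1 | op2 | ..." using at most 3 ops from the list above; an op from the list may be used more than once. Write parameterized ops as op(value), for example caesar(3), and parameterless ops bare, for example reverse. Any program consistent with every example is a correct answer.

take(4) | swapcase

Check, running the answer program on each example:
  "qjn" -> "qjn" -> "QJN"
  "uzl" -> "uzl" -> "UZL"
  "bgcr" -> "bgcr" -> "BGCR"
  "hfedpbmntws" -> "hfed" -> "HFED"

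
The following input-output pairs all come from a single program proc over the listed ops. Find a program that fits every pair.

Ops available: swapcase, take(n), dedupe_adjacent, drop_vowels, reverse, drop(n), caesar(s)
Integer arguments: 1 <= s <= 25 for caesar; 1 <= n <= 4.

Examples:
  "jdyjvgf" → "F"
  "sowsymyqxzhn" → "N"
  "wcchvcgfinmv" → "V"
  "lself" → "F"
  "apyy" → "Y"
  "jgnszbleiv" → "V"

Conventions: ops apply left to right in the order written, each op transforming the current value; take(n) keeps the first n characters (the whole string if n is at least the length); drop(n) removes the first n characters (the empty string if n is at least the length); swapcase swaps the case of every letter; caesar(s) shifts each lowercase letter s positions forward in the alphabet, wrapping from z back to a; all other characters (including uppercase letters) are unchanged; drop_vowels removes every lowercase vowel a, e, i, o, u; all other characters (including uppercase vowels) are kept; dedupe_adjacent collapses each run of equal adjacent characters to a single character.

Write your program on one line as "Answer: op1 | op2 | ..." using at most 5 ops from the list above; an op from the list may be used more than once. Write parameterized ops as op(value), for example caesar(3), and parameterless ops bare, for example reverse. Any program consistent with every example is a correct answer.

swapcase | drop(2) | reverse | take(1)

Check, running the answer program on each example:
  "jdyjvgf" -> "JDYJVGF" -> "YJVGF" -> "FGVJY" -> "F"
  "sowsymyqxzhn" -> "SOWSYMYQXZHN" -> "WSYMYQXZHN" -> "NHZXQYMYSW" -> "N"
  "wcchvcgfinmv" -> "WCCHVCGFINMV" -> "CHVCGFINMV" -> "VMNIFGCVHC" -> "V"
  "lself" -> "LSELF" -> "ELF" -> "FLE" -> "F"
  "apyy" -> "APYY" -> "YY" -> "YY" -> "Y"
  "jgnszbleiv" -> "JGNSZBLEIV" -> "NSZBLEIV" -> "VIELBZSN" -> "V"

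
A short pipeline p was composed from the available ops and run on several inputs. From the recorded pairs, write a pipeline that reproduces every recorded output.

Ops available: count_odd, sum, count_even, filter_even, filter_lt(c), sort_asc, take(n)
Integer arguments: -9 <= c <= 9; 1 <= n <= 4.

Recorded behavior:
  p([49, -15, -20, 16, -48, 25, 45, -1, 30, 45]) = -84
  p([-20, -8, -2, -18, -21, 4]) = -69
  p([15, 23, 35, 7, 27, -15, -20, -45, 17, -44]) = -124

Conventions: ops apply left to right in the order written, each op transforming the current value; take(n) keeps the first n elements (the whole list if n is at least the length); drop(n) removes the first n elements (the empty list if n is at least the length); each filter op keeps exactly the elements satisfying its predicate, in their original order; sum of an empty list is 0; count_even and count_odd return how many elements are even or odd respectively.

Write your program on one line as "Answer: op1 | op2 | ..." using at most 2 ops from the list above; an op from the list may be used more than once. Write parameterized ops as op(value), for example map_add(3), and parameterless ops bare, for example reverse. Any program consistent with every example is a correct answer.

filter_lt(0) | sum

Check, running the answer program on each example:
  [49, -15, -20, 16, -48, 25, 45, -1, 30, 45] -> [-15, -20, -48, -1] -> -84
  [-20, -8, -2, -18, -21, 4] -> [-20, -8, -2, -18, -21] -> -69
  [15, 23, 35, 7, 27, -15, -20, -45, 17, -44] -> [-15, -20, -45, -44] -> -124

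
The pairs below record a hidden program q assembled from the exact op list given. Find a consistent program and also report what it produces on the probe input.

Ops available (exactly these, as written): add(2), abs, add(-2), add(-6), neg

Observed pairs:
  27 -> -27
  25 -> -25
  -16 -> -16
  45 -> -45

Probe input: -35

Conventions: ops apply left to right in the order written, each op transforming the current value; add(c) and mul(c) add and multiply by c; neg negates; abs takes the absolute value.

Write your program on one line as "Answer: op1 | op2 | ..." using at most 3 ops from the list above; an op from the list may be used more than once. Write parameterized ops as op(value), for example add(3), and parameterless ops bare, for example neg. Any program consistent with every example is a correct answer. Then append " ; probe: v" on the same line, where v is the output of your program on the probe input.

abs | neg ; probe: -35

Check, running the answer program on each example:
  27 -> 27 -> -27
  25 -> 25 -> -25
  -16 -> 16 -> -16
  45 -> 45 -> -45
  probe: -35 -> 35 -> -35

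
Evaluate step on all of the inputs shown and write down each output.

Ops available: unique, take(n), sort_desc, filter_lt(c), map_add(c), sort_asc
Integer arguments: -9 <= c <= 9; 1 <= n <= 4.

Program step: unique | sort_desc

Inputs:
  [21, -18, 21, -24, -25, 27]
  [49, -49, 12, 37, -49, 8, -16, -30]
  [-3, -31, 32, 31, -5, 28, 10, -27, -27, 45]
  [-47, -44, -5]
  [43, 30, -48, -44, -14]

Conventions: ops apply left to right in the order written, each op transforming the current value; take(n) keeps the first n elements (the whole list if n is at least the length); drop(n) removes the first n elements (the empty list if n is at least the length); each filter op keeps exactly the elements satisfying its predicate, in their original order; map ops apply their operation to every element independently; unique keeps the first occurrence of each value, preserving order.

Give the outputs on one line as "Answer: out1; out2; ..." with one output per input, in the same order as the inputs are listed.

[27, 21, -18, -24, -25]; [49, 37, 12, 8, -16, -30, -49]; [45, 32, 31, 28, 10, -3, -5, -27, -31]; [-5, -44, -47]; [43, 30, -14, -44, -48]

Execution, op by op:
  [21, -18, 21, -24, -25, 27] -> [21, -18, -24, -25, 27] -> [27, 21, -18, -24, -25]
  [49, -49, 12, 37, -49, 8, -16, -30] -> [49, -49, 12, 37, 8, -16, -30] -> [49, 37, 12, 8, -16, -30, -49]
  [-3, -31, 32, 31, -5, 28, 10, -27, -27, 45] -> [-3, -31, 32, 31, -5, 28, 10, -27, 45] -> [45, 32, 31, 28, 10, -3, -5, -27, -31]
  [-47, -44, -5] -> [-47, -44, -5] -> [-5, -44, -47]
  [43, 30, -48, -44, -14] -> [43, 30, -48, -44, -14] -> [43, 30, -14, -44, -48]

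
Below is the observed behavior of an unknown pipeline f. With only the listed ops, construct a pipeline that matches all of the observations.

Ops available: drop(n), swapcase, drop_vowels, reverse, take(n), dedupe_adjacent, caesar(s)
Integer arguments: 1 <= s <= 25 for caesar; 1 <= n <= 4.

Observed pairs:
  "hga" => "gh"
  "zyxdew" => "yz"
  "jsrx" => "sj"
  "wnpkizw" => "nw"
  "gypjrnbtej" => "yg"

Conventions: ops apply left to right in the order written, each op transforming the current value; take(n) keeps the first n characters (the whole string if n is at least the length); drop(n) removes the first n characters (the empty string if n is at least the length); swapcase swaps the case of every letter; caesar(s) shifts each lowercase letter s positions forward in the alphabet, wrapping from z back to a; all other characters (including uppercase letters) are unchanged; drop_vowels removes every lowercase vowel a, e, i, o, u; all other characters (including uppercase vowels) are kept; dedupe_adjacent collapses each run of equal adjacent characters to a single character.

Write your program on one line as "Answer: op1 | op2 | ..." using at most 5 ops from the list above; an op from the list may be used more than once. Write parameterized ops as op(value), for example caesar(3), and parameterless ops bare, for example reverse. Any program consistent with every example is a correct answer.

take(3) | drop_vowels | take(2) | reverse

Check, running the answer program on each example:
  "hga" -> "hga" -> "hg" -> "hg" -> "gh"
  "zyxdew" -> "zyx" -> "zyx" -> "zy" -> "yz"
  "jsrx" -> "jsr" -> "jsr" -> "js" -> "sj"
  "wnpkizw" -> "wnp" -> "wnp" -> "wn" -> "nw"
  "gypjrnbtej" -> "gyp" -> "gyp" -> "gy" -> "yg"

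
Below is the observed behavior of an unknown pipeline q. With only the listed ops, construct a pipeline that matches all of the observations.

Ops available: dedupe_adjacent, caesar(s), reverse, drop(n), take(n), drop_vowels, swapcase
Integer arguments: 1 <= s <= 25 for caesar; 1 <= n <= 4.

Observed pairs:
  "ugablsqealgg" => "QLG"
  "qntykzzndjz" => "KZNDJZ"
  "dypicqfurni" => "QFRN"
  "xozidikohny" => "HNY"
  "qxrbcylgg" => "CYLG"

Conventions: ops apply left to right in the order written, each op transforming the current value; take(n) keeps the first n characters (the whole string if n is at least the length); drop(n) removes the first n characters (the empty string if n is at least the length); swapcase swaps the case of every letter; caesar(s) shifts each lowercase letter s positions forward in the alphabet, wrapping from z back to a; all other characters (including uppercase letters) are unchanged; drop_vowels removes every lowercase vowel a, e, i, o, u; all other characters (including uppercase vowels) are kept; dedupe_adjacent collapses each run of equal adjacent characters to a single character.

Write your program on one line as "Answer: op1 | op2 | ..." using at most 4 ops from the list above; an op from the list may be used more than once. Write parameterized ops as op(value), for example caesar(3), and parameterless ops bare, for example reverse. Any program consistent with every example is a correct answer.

drop_vowels | dedupe_adjacent | drop(4) | swapcase

Check, running the answer program on each example:
  "ugablsqealgg" -> "gblsqlgg" -> "gblsqlg" -> "qlg" -> "QLG"
  "qntykzzndjz" -> "qntykzzndjz" -> "qntykzndjz" -> "kzndjz" -> "KZNDJZ"
  "dypicqfurni" -> "dypcqfrn" -> "dypcqfrn" -> "qfrn" -> "QFRN"
  "xozidikohny" -> "xzdkhny" -> "xzdkhny" -> "hny" -> "HNY"
  "qxrbcylgg" -> "qxrbcylgg" -> "qxrbcylg" -> "cylg" -> "CYLG"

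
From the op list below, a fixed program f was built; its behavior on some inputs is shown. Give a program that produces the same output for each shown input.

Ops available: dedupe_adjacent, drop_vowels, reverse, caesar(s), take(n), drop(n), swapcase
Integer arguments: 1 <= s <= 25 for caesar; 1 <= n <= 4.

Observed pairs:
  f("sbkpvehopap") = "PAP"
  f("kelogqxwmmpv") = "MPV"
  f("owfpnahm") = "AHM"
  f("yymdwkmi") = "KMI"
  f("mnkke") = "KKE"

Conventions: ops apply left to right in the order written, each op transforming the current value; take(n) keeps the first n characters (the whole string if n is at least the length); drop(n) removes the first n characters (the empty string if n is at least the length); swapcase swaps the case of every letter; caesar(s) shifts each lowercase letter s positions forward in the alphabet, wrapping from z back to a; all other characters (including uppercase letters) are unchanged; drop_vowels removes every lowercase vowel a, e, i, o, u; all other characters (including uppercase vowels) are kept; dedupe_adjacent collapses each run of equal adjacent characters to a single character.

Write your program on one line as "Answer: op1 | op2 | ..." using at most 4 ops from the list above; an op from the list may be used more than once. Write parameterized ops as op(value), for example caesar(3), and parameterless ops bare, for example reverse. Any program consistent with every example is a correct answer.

reverse | swapcase | take(3) | reverse

Check, running the answer program on each example:
  "sbkpvehopap" -> "papohevpkbs" -> "PAPOHEVPKBS" -> "PAP" -> "PAP"
  "kelogqxwmmpv" -> "vpmmwxqgolek" -> "VPMMWXQGOLEK" -> "VPM" -> "MPV"
  "owfpnahm" -> "mhanpfwo" -> "MHANPFWO" -> "MHA" -> "AHM"
  "yymdwkmi" -> "imkwdmyy" -> "IMKWDMYY" -> "IMK" -> "KMI"
  "mnkke" -> "ekknm" -> "EKKNM" -> "EKK" -> "KKE"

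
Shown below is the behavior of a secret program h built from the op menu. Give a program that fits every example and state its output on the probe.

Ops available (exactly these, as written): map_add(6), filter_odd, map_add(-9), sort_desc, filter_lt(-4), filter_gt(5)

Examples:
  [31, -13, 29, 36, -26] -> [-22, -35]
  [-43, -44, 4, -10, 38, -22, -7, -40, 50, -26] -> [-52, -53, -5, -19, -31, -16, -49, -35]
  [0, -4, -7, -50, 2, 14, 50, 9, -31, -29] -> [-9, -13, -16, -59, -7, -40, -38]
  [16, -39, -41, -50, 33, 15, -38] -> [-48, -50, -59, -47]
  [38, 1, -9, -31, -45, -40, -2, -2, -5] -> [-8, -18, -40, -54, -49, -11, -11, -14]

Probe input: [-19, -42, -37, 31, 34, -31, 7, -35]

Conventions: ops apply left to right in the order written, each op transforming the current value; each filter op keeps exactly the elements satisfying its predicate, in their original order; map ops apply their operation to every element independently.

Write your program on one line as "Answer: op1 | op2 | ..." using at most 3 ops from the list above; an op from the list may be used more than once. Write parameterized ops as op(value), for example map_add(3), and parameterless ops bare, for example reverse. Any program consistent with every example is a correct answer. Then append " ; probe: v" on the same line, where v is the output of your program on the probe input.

map_add(-9) | filter_lt(-4) ; probe: [-28, -51, -46, -40, -44]

Check, running the answer program on each example:
  [31, -13, 29, 36, -26] -> [22, -22, 20, 27, -35] -> [-22, -35]
  [-43, -44, 4, -10, 38, -22, -7, -40, 50, -26] -> [-52, -53, -5, -19, 29, -31, -16, -49, 41, -35] -> [-52, -53, -5, -19, -31, -16, -49, -35]
  [0, -4, -7, -50, 2, 14, 50, 9, -31, -29] -> [-9, -13, -16, -59, -7, 5, 41, 0, -40, -38] -> [-9, -13, -16, -59, -7, -40, -38]
  [16, -39, -41, -50, 33, 15, -38] -> [7, -48, -50, -59, 24, 6, -47] -> [-48, -50, -59, -47]
  [38, 1, -9, -31, -45, -40, -2, -2, -5] -> [29, -8, -18, -40, -54, -49, -11, -11, -14] -> [-8, -18, -40, -54, -49, -11, -11, -14]
  probe: [-19, -42, -37, 31, 34, -31, 7, -35] -> [-28, -51, -46, 22, 25, -40, -2, -44] -> [-28, -51, -46, -40, -44]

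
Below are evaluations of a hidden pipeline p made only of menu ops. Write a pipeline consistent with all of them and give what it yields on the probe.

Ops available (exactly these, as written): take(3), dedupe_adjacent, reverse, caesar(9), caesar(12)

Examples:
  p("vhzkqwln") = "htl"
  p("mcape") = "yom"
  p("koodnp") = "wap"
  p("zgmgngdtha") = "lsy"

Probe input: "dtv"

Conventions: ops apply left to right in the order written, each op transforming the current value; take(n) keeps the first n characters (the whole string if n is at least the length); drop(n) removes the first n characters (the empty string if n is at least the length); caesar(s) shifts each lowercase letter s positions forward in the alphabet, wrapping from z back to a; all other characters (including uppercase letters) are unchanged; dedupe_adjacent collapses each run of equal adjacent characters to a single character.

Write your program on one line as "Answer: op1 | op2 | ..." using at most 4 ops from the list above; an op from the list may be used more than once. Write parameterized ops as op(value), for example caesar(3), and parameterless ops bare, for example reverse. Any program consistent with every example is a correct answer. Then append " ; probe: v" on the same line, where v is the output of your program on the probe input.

dedupe_adjacent | caesar(12) | take(3) ; probe: "pfh"

Check, running the answer program on each example:
  "vhzkqwln" -> "vhzkqwln" -> "htlwcixz" -> "htl"
  "mcape" -> "mcape" -> "yombq" -> "yom"
  "koodnp" -> "kodnp" -> "wapzb" -> "wap"
  "zgmgngdtha" -> "zgmgngdtha" -> "lsyszspftm" -> "lsy"
  probe: "dtv" -> "dtv" -> "pfh" -> "pfh"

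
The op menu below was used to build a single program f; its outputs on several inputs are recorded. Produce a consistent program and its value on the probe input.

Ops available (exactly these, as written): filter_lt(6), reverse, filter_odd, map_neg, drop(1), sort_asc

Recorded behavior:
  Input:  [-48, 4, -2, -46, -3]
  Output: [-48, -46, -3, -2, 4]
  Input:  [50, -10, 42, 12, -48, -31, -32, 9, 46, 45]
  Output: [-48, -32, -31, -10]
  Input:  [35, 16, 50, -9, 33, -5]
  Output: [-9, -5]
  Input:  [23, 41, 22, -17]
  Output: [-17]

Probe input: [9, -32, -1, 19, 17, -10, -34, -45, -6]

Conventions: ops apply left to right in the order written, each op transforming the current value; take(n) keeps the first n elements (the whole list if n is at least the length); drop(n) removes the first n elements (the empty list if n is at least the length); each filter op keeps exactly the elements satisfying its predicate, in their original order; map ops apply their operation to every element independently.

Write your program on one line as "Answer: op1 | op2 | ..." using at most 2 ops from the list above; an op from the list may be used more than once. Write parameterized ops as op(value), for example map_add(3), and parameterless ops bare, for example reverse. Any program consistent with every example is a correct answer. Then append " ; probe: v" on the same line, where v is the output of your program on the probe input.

sort_asc | filter_lt(6) ; probe: [-45, -34, -32, -10, -6, -1]

Check, running the answer program on each example:
  [-48, 4, -2, -46, -3] -> [-48, -46, -3, -2, 4] -> [-48, -46, -3, -2, 4]
  [50, -10, 42, 12, -48, -31, -32, 9, 46, 45] -> [-48, -32, -31, -10, 9, 12, 42, 45, 46, 50] -> [-48, -32, -31, -10]
  [35, 16, 50, -9, 33, -5] -> [-9, -5, 16, 33, 35, 50] -> [-9, -5]
  [23, 41, 22, -17] -> [-17, 22, 23, 41] -> [-17]
  probe: [9, -32, -1, 19, 17, -10, -34, -45, -6] -> [-45, -34, -32, -10, -6, -1, 9, 17, 19] -> [-45, -34, -32, -10, -6, -1]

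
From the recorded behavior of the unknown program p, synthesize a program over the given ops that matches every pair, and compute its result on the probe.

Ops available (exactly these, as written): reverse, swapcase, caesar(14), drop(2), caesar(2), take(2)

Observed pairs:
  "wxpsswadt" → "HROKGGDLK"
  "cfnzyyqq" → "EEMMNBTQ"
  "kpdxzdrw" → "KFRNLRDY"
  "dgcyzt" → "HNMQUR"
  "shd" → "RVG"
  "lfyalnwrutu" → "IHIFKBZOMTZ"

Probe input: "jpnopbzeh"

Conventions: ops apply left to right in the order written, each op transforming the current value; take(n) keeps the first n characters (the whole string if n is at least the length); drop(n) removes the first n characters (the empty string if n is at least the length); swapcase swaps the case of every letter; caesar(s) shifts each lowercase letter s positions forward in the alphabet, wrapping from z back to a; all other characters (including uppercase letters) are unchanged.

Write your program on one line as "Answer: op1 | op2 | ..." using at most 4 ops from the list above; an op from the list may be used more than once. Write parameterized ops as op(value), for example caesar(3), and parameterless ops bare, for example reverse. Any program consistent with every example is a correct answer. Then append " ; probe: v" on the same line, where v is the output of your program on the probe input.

caesar(14) | reverse | swapcase ; probe: "VSNPDCBDX"

Check, running the answer program on each example:
  "wxpsswadt" -> "kldggkorh" -> "hrokggdlk" -> "HROKGGDLK"
  "cfnzyyqq" -> "qtbnmmee" -> "eemmnbtq" -> "EEMMNBTQ"
  "kpdxzdrw" -> "ydrlnrfk" -> "kfrnlrdy" -> "KFRNLRDY"
  "dgcyzt" -> "ruqmnh" -> "hnmqur" -> "HNMQUR"
  "shd" -> "gvr" -> "rvg" -> "RVG"
  "lfyalnwrutu" -> "ztmozbkfihi" -> "ihifkbzomtz" -> "IHIFKBZOMTZ"
  probe: "jpnopbzeh" -> "xdbcdpnsv" -> "vsnpdcbdx" -> "VSNPDCBDX"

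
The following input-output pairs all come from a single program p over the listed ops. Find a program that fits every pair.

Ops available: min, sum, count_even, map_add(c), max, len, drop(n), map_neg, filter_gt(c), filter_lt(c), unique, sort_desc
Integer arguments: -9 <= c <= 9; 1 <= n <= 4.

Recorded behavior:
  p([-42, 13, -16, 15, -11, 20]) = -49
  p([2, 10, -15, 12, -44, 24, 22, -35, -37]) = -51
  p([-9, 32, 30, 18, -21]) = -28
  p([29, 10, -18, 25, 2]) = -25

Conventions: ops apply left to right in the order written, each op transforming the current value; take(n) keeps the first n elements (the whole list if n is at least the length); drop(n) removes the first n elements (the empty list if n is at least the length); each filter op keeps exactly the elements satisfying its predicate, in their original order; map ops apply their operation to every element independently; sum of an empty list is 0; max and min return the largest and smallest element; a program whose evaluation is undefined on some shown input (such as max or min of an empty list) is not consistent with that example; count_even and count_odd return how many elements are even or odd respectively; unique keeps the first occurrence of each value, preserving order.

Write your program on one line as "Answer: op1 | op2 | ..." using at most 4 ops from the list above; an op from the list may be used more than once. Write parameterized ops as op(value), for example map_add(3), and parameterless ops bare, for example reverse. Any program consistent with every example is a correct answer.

filter_lt(6) | map_add(-7) | min

Check, running the answer program on each example:
  [-42, 13, -16, 15, -11, 20] -> [-42, -16, -11] -> [-49, -23, -18] -> -49
  [2, 10, -15, 12, -44, 24, 22, -35, -37] -> [2, -15, -44, -35, -37] -> [-5, -22, -51, -42, -44] -> -51
  [-9, 32, 30, 18, -21] -> [-9, -21] -> [-16, -28] -> -28
  [29, 10, -18, 25, 2] -> [-18, 2] -> [-25, -5] -> -25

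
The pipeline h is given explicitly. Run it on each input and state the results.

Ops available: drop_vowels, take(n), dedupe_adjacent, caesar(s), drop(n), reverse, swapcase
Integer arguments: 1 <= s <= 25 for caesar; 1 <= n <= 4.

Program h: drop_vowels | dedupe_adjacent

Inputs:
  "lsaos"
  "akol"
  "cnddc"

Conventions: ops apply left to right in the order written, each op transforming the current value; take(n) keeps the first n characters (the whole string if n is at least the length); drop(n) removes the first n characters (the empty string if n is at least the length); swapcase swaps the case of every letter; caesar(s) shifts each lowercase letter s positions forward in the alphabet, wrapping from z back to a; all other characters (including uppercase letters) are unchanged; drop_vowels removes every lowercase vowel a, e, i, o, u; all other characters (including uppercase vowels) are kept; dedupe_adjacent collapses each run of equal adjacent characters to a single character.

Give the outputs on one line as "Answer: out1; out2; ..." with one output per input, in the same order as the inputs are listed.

"ls"; "kl"; "cndc"

Execution, op by op:
  "lsaos" -> "lss" -> "ls"
  "akol" -> "kl" -> "kl"
  "cnddc" -> "cnddc" -> "cndc"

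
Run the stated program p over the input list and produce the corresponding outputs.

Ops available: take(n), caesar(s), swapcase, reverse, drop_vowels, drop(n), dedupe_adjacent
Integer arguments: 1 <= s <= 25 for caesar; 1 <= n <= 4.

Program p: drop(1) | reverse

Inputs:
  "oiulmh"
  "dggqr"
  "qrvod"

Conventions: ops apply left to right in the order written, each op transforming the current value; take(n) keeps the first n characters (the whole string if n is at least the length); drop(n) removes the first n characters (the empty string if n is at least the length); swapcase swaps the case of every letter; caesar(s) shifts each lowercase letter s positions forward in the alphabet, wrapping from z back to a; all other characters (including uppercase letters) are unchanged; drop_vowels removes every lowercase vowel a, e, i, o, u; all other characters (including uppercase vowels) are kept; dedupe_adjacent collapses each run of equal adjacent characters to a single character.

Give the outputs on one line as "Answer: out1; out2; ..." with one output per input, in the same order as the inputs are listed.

Execution, op by op:
  "oiulmh" -> "iulmh" -> "hmlui"
  "dggqr" -> "ggqr" -> "rqgg"
  "qrvod" -> "rvod" -> "dovr"

"hmlui"; "rqgg"; "dovr"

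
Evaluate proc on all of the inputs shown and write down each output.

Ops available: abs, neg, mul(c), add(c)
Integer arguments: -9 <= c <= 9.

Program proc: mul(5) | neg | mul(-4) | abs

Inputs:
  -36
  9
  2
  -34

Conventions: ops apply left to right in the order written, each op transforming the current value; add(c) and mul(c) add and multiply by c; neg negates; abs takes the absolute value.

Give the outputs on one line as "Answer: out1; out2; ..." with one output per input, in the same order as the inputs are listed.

720; 180; 40; 680

Execution, op by op:
  -36 -> -180 -> 180 -> -720 -> 720
  9 -> 45 -> -45 -> 180 -> 180
  2 -> 10 -> -10 -> 40 -> 40
  -34 -> -170 -> 170 -> -680 -> 680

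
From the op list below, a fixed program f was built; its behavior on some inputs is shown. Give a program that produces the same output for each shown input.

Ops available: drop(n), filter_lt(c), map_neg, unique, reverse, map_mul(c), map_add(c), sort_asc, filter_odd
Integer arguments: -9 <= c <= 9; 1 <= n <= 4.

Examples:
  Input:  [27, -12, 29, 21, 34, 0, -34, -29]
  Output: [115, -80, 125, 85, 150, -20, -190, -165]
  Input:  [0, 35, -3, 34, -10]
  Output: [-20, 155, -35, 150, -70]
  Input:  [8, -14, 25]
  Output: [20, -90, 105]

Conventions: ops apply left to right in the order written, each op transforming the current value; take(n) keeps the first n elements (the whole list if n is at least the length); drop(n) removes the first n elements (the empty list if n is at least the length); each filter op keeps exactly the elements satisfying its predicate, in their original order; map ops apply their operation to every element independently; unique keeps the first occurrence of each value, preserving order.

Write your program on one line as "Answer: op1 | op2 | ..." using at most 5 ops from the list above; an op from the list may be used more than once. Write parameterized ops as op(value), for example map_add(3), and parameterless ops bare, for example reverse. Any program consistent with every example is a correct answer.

map_add(-4) | reverse | map_mul(5) | reverse

Check, running the answer program on each example:
  [27, -12, 29, 21, 34, 0, -34, -29] -> [23, -16, 25, 17, 30, -4, -38, -33] -> [-33, -38, -4, 30, 17, 25, -16, 23] -> [-165, -190, -20, 150, 85, 125, -80, 115] -> [115, -80, 125, 85, 150, -20, -190, -165]
  [0, 35, -3, 34, -10] -> [-4, 31, -7, 30, -14] -> [-14, 30, -7, 31, -4] -> [-70, 150, -35, 155, -20] -> [-20, 155, -35, 150, -70]
  [8, -14, 25] -> [4, -18, 21] -> [21, -18, 4] -> [105, -90, 20] -> [20, -90, 105]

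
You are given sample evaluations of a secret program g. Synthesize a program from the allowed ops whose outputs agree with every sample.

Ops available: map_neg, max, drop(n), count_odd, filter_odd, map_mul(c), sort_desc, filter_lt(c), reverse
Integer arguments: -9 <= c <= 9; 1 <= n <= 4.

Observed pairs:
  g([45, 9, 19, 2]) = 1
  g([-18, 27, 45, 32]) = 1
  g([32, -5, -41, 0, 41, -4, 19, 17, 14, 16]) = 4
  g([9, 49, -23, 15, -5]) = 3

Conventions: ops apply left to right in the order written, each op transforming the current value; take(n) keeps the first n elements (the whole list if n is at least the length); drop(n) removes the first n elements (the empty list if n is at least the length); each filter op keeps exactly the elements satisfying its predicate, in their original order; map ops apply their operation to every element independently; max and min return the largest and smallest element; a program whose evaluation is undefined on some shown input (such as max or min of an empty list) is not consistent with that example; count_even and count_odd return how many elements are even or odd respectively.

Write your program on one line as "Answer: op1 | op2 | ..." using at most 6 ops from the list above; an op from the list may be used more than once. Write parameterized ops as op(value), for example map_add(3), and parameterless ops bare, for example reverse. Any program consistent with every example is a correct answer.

sort_desc | drop(2) | map_neg | map_mul(-7) | count_odd

Check, running the answer program on each example:
  [45, 9, 19, 2] -> [45, 19, 9, 2] -> [9, 2] -> [-9, -2] -> [63, 14] -> 1
  [-18, 27, 45, 32] -> [45, 32, 27, -18] -> [27, -18] -> [-27, 18] -> [189, -126] -> 1
  [32, -5, -41, 0, 41, -4, 19, 17, 14, 16] -> [41, 32, 19, 17, 16, 14, 0, -4, -5, -41] -> [19, 17, 16, 14, 0, -4, -5, -41] -> [-19, -17, -16, -14, 0, 4, 5, 41] -> [133, 119, 112, 98, 0, -28, -35, -287] -> 4
  [9, 49, -23, 15, -5] -> [49, 15, 9, -5, -23] -> [9, -5, -23] -> [-9, 5, 23] -> [63, -35, -161] -> 3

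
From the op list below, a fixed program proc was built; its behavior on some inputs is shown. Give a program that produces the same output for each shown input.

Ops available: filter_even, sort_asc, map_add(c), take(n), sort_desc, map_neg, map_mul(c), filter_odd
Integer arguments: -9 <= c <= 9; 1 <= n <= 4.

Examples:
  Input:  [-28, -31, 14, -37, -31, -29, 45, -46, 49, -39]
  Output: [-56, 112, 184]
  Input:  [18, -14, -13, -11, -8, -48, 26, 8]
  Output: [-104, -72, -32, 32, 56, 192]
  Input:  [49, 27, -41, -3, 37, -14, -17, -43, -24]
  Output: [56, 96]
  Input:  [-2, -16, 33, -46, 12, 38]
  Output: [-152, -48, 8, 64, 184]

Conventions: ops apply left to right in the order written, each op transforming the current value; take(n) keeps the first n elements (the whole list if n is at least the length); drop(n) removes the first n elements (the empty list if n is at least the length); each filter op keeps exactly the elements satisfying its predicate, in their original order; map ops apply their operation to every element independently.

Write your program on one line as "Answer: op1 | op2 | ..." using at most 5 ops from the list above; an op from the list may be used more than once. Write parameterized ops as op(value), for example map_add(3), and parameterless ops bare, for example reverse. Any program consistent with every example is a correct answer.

map_mul(-1) | filter_even | map_mul(4) | sort_asc

Check, running the answer program on each example:
  [-28, -31, 14, -37, -31, -29, 45, -46, 49, -39] -> [28, 31, -14, 37, 31, 29, -45, 46, -49, 39] -> [28, -14, 46] -> [112, -56, 184] -> [-56, 112, 184]
  [18, -14, -13, -11, -8, -48, 26, 8] -> [-18, 14, 13, 11, 8, 48, -26, -8] -> [-18, 14, 8, 48, -26, -8] -> [-72, 56, 32, 192, -104, -32] -> [-104, -72, -32, 32, 56, 192]
  [49, 27, -41, -3, 37, -14, -17, -43, -24] -> [-49, -27, 41, 3, -37, 14, 17, 43, 24] -> [14, 24] -> [56, 96] -> [56, 96]
  [-2, -16, 33, -46, 12, 38] -> [2, 16, -33, 46, -12, -38] -> [2, 16, 46, -12, -38] -> [8, 64, 184, -48, -152] -> [-152, -48, 8, 64, 184]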